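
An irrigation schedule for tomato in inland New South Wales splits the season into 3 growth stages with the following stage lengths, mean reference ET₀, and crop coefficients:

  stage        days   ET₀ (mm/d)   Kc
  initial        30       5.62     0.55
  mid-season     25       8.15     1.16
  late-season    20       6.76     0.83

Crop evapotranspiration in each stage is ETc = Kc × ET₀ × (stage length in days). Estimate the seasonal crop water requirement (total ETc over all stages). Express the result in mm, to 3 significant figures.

441 mm

initial: 0.55 × 5.62 × 30 = 92.73 mm
mid-season: 1.16 × 8.15 × 25 = 236.35 mm
late-season: 0.83 × 6.76 × 20 = 112.22 mm
Seasonal total = 441.30 mm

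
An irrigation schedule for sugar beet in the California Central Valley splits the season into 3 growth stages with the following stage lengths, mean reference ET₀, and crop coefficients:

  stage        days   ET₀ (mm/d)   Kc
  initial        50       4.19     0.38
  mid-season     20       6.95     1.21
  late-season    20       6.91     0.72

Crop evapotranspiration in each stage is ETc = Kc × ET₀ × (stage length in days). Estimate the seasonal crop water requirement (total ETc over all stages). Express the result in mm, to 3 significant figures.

347 mm

initial: 0.38 × 4.19 × 50 = 79.61 mm
mid-season: 1.21 × 6.95 × 20 = 168.19 mm
late-season: 0.72 × 6.91 × 20 = 99.50 mm
Seasonal total = 347.30 mm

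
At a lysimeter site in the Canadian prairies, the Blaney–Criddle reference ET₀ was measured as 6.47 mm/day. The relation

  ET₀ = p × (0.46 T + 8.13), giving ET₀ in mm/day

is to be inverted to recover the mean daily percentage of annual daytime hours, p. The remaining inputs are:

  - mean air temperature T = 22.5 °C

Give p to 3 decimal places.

p = ET₀ / (0.46 T + 8.13) = 6.47 / (0.46 × 22.5 + 8.13) = 6.47 / 18.480 = 0.3501

0.350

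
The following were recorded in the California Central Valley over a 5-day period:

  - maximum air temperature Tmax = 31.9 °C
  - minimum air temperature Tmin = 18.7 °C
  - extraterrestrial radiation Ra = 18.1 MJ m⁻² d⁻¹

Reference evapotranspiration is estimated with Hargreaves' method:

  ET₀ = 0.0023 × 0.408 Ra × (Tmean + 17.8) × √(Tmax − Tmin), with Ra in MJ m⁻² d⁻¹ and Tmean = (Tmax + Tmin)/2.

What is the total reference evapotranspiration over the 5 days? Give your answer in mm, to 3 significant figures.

13.3 mm

Tmean = (31.9 + 18.7)/2 = 25.30 °C
0.408 Ra = 0.408 × 18.1 = 7.3848 mm/d equivalent
ET₀ = 0.0023 × 7.3848 × (25.30 + 17.8) × √13.2 = 0.0023 × 7.3848 × 43.10 × 3.6332 = 2.6597 mm/d
Over 5 days: 2.6597 × 5 = 13.299 mm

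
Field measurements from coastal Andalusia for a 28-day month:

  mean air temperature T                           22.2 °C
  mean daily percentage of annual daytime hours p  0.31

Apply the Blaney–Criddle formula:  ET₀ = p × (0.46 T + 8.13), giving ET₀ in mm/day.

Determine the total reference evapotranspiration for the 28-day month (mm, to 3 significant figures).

ET₀ = 0.31 × (0.46 × 22.2 + 8.13) = 0.31 × 18.342 = 5.6860 mm/d
Monthly total = 5.6860 × 28 = 159.208 mm

159 mm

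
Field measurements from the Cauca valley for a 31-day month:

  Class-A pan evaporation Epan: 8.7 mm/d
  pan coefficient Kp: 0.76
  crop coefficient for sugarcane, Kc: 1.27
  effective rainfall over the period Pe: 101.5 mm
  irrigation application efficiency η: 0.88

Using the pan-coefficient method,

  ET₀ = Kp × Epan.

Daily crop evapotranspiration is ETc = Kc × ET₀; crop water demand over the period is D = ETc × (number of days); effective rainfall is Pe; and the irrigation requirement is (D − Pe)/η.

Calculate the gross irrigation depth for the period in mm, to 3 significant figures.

180 mm

ET₀ = 0.76 × 8.7 = 6.6120 mm/d
ETc = Kc × ET₀ = 1.27 × 6.6120 = 8.3972 mm/d
Crop demand D = ETc × 31 d = 8.3972 × 31 = 260.313 mm
D − Pe = 260.313 − 101.5 = 158.813 mm
Gross irrigation = 158.813 / 0.88 = 180.469 mm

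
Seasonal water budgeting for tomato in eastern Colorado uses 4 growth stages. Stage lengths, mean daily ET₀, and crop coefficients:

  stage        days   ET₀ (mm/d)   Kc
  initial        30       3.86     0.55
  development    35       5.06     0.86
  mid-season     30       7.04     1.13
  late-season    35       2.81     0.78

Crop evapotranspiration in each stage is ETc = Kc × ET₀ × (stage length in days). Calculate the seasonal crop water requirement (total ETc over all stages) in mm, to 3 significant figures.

initial: 0.55 × 3.86 × 30 = 63.69 mm
development: 0.86 × 5.06 × 35 = 152.31 mm
mid-season: 1.13 × 7.04 × 30 = 238.66 mm
late-season: 0.78 × 2.81 × 35 = 76.71 mm
Seasonal total = 531.37 mm

531 mm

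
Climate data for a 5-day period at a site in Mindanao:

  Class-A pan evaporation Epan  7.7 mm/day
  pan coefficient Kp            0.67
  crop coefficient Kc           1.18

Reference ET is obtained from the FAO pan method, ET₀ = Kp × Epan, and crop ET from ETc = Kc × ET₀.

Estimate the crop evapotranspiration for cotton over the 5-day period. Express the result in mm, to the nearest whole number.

30 mm

ET₀ = 0.67 × 7.7 = 5.1590 mm/d
ETc = Kc × ET₀ = 1.18 × 5.1590 = 6.0876 mm/d
Over 5 days: 6.0876 × 5 = 30.438 mm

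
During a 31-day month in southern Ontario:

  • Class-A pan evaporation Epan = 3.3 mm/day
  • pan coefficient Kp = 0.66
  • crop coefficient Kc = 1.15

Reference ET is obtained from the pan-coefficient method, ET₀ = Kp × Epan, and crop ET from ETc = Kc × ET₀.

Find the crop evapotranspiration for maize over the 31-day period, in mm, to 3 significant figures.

ET₀ = 0.66 × 3.3 = 2.1780 mm/d
ETc = Kc × ET₀ = 1.15 × 2.1780 = 2.5047 mm/d
Over 31 days: 2.5047 × 31 = 77.646 mm

77.6 mm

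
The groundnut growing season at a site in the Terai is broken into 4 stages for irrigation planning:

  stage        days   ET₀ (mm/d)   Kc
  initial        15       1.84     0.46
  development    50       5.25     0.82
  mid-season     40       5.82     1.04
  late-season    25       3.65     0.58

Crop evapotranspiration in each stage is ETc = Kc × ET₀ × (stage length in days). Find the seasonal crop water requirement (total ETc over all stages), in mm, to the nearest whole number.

523 mm

initial: 0.46 × 1.84 × 15 = 12.70 mm
development: 0.82 × 5.25 × 50 = 215.25 mm
mid-season: 1.04 × 5.82 × 40 = 242.11 mm
late-season: 0.58 × 3.65 × 25 = 52.93 mm
Seasonal total = 522.99 mm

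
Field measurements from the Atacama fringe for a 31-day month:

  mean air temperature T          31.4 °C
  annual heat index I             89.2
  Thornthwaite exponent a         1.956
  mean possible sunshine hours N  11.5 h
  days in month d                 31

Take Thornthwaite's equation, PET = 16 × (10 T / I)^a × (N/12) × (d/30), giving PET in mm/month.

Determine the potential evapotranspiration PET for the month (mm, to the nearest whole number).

10T/I = 10 × 31.4 / 89.2 = 3.5202
(10T/I)^a = 3.5202^1.956 = 11.7243
Uncorrected PET = 16 × 11.7243 = 187.589 mm
Correction = (N/12)(d/30) = (11.5/12)(31/30) = 0.9903
PET = 187.589 × 0.9903 = 185.769 mm/month

186 mm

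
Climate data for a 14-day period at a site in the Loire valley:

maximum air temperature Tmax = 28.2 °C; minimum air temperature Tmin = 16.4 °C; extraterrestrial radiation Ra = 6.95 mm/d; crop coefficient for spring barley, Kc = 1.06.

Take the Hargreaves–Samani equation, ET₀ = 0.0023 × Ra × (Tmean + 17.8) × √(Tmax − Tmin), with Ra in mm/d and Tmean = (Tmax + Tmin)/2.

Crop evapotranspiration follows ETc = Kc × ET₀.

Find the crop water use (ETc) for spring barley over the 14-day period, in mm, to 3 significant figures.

Tmean = (28.2 + 16.4)/2 = 22.30 °C
ET₀ = 0.0023 × 6.95 × (22.30 + 17.8) × √11.8 = 0.0023 × 6.95 × 40.10 × 3.4351 = 2.2019 mm/d
ETc = Kc × ET₀ = 1.06 × 2.2019 = 2.3340 mm/d
Over 14 days: 2.3340 × 14 = 32.676 mm

32.7 mm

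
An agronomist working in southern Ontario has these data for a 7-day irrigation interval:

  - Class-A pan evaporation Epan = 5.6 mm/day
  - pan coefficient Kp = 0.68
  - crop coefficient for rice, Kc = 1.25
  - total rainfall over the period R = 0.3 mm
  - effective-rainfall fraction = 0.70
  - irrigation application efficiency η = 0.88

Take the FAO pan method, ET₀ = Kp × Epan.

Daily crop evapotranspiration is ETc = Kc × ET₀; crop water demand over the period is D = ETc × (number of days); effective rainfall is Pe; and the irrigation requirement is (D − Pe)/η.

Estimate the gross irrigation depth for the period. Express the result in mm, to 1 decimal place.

ET₀ = 0.68 × 5.6 = 3.8080 mm/d
ETc = Kc × ET₀ = 1.25 × 3.8080 = 4.7600 mm/d
Crop demand D = ETc × 7 d = 4.7600 × 7 = 33.320 mm
Pe = 0.70 × 0.3 = 0.210 mm
D − Pe = 33.320 − 0.210 = 33.110 mm
Gross irrigation = 33.110 / 0.88 = 37.625 mm

37.6 mm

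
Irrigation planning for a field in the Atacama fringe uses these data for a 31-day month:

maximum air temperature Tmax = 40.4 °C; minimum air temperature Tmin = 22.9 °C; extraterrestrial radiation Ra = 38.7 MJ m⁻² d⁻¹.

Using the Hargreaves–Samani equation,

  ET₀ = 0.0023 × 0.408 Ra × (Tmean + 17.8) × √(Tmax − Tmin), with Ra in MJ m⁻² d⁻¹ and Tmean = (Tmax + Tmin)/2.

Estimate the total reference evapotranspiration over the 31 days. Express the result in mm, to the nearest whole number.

Tmean = (40.4 + 22.9)/2 = 31.65 °C
0.408 Ra = 0.408 × 38.7 = 15.7896 mm/d equivalent
ET₀ = 0.0023 × 15.7896 × (31.65 + 17.8) × √17.5 = 0.0023 × 15.7896 × 49.45 × 4.1833 = 7.5125 mm/d
Over 31 days: 7.5125 × 31 = 232.888 mm

233 mm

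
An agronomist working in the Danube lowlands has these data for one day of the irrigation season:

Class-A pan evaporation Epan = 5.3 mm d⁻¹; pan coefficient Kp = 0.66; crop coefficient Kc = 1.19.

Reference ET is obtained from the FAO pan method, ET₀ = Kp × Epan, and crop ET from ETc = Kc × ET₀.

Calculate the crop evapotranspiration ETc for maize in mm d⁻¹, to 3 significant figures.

ET₀ = 0.66 × 5.3 = 3.4980 mm/d
ETc = Kc × ET₀ = 1.19 × 3.4980 = 4.1626 mm/d

4.16 mm d⁻¹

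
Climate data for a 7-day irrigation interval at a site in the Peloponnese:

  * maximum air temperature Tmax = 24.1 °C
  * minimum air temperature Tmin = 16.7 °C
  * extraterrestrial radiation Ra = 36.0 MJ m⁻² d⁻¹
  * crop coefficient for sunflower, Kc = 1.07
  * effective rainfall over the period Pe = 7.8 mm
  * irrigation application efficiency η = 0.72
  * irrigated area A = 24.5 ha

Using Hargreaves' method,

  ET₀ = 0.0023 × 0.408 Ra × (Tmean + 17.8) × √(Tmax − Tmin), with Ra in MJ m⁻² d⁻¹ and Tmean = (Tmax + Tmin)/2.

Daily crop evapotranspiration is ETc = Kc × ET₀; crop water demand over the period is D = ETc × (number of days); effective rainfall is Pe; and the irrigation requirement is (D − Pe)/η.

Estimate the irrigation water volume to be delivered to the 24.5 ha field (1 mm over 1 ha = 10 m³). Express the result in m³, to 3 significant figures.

6290 m³

Tmean = (24.1 + 16.7)/2 = 20.40 °C
0.408 Ra = 0.408 × 36.0 = 14.6880 mm/d equivalent
ET₀ = 0.0023 × 14.6880 × (20.40 + 17.8) × √7.4 = 0.0023 × 14.6880 × 38.20 × 2.7203 = 3.5105 mm/d
ETc = Kc × ET₀ = 1.07 × 3.5105 = 3.7562 mm/d
Crop demand D = ETc × 7 d = 3.7562 × 7 = 26.293 mm
D − Pe = 26.293 − 7.8 = 18.493 mm
Gross irrigation = 18.493 / 0.72 = 25.685 mm
Volume = 25.685 mm × 24.5 ha × 10 = 6292.8 m³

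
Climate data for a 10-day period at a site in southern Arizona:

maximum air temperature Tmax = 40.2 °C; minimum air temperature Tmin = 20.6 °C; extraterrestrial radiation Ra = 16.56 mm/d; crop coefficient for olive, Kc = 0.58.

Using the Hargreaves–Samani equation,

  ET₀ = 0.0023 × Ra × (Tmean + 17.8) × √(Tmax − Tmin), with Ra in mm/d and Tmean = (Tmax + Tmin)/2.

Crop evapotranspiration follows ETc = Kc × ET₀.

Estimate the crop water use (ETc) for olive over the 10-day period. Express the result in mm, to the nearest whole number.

47 mm

Tmean = (40.2 + 20.6)/2 = 30.40 °C
ET₀ = 0.0023 × 16.56 × (30.40 + 17.8) × √19.6 = 0.0023 × 16.56 × 48.20 × 4.4272 = 8.1276 mm/d
ETc = Kc × ET₀ = 0.58 × 8.1276 = 4.7140 mm/d
Over 10 days: 4.7140 × 10 = 47.140 mm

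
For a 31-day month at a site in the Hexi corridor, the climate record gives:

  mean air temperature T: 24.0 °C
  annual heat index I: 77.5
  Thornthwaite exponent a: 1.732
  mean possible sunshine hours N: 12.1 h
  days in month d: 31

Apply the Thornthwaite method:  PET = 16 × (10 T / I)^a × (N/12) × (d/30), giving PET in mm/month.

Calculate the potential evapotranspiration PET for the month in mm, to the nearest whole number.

118 mm

10T/I = 10 × 24.0 / 77.5 = 3.0968
(10T/I)^a = 3.0968^1.732 = 7.0837
Uncorrected PET = 16 × 7.0837 = 113.339 mm
Correction = (N/12)(d/30) = (12.1/12)(31/30) = 1.0419
PET = 113.339 × 1.0419 = 118.088 mm/month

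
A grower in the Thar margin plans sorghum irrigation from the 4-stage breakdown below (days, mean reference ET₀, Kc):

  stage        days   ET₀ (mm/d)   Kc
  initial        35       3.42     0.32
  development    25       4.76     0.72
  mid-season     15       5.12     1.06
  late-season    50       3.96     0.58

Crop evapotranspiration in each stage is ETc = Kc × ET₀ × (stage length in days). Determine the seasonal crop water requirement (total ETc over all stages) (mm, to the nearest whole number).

initial: 0.32 × 3.42 × 35 = 38.30 mm
development: 0.72 × 4.76 × 25 = 85.68 mm
mid-season: 1.06 × 5.12 × 15 = 81.41 mm
late-season: 0.58 × 3.96 × 50 = 114.84 mm
Seasonal total = 320.23 mm

320 mm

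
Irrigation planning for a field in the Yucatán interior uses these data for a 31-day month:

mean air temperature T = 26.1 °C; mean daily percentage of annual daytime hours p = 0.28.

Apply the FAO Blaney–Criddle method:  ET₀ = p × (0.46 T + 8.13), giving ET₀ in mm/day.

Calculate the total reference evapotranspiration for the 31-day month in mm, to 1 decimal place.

174.8 mm

ET₀ = 0.28 × (0.46 × 26.1 + 8.13) = 0.28 × 20.136 = 5.6381 mm/d
Monthly total = 5.6381 × 31 = 174.781 mm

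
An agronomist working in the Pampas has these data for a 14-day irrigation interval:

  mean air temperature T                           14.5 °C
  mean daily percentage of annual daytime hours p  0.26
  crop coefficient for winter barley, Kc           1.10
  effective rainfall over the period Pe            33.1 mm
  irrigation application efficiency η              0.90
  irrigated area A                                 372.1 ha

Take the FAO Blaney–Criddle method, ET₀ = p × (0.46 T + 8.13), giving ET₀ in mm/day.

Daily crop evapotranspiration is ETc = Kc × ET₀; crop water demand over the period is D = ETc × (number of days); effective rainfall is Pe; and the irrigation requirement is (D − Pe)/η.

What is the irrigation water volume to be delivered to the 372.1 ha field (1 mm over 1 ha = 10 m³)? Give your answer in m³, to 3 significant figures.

108000 m³

ET₀ = 0.26 × (0.46 × 14.5 + 8.13) = 0.26 × 14.800 = 3.8480 mm/d
ETc = Kc × ET₀ = 1.10 × 3.8480 = 4.2328 mm/d
Crop demand D = ETc × 14 d = 4.2328 × 14 = 59.259 mm
D − Pe = 59.259 − 33.1 = 26.159 mm
Gross irrigation = 26.159 / 0.90 = 29.066 mm
Volume = 29.066 mm × 372.1 ha × 10 = 108154.6 m³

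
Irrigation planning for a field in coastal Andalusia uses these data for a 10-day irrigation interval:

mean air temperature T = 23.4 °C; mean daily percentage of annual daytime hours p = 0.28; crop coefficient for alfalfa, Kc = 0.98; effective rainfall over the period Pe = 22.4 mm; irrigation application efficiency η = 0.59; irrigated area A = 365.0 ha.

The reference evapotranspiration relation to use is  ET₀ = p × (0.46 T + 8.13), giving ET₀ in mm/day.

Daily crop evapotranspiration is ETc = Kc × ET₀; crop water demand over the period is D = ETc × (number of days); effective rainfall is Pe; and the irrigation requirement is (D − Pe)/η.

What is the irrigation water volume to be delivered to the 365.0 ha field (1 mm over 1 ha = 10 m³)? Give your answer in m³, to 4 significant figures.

ET₀ = 0.28 × (0.46 × 23.4 + 8.13) = 0.28 × 18.894 = 5.2903 mm/d
ETc = Kc × ET₀ = 0.98 × 5.2903 = 5.1845 mm/d
Crop demand D = ETc × 10 d = 5.1845 × 10 = 51.845 mm
D − Pe = 51.845 − 22.4 = 29.445 mm
Gross irrigation = 29.445 / 0.59 = 49.907 mm
Volume = 49.907 mm × 365.0 ha × 10 = 182160.6 m³

182200 m³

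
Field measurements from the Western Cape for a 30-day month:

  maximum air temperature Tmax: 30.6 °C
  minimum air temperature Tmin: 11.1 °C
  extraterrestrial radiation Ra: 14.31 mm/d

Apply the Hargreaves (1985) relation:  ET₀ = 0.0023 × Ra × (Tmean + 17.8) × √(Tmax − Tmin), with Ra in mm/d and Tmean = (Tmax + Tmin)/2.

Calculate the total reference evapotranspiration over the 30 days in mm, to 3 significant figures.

169 mm

Tmean = (30.6 + 11.1)/2 = 20.85 °C
ET₀ = 0.0023 × 14.31 × (20.85 + 17.8) × √19.5 = 0.0023 × 14.31 × 38.65 × 4.4159 = 5.6174 mm/d
Over 30 days: 5.6174 × 30 = 168.522 mm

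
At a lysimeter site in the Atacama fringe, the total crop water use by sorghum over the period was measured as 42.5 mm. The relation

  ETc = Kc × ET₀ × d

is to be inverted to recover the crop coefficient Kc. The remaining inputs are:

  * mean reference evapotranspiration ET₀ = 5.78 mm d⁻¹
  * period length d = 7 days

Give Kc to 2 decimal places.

ETc = Kc × ET₀ × d  ⇒  Kc = ETc / (ET₀ × d)
Kc = 42.5 / (5.78 × 7) = 42.5 / 40.46 = 1.0504

1.05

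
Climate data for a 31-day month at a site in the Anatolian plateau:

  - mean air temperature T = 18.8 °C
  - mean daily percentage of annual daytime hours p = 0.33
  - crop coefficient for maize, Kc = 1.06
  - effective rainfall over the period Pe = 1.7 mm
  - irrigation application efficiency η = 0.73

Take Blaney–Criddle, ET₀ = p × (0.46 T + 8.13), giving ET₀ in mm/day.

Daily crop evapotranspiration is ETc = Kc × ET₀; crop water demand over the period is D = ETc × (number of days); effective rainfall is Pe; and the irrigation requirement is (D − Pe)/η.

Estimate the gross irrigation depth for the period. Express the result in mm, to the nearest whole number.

247 mm

ET₀ = 0.33 × (0.46 × 18.8 + 8.13) = 0.33 × 16.778 = 5.5367 mm/d
ETc = Kc × ET₀ = 1.06 × 5.5367 = 5.8689 mm/d
Crop demand D = ETc × 31 d = 5.8689 × 31 = 181.936 mm
D − Pe = 181.936 − 1.7 = 180.236 mm
Gross irrigation = 180.236 / 0.73 = 246.899 mm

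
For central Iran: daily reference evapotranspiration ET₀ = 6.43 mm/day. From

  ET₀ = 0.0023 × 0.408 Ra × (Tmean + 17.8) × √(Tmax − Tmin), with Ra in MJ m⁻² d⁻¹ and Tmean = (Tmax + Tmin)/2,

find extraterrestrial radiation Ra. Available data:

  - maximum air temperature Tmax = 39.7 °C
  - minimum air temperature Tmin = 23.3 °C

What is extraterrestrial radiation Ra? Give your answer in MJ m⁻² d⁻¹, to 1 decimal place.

34.3 MJ m⁻² d⁻¹

Tmean = (39.7+23.3)/2 = 31.50 °C; ΔT = 16.4
Ra = ET₀ / [0.0023 × 0.408 × (Tmean+17.8) × √ΔT]
   = 6.43 / (0.0023 × 0.408 × 49.30 × 4.0497) = 34.320 MJ m⁻² d⁻¹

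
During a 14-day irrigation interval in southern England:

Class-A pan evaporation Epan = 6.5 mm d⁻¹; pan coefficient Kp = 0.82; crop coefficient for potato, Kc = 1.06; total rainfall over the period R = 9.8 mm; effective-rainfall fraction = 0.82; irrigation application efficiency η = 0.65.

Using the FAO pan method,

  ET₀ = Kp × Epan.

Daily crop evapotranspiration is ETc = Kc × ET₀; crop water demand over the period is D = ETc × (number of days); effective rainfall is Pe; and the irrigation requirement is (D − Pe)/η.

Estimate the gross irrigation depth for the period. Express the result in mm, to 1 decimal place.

ET₀ = 0.82 × 6.5 = 5.3300 mm/d
ETc = Kc × ET₀ = 1.06 × 5.3300 = 5.6498 mm/d
Crop demand D = ETc × 14 d = 5.6498 × 14 = 79.097 mm
Pe = 0.82 × 9.8 = 8.036 mm
D − Pe = 79.097 − 8.036 = 71.061 mm
Gross irrigation = 71.061 / 0.65 = 109.325 mm

109.3 mm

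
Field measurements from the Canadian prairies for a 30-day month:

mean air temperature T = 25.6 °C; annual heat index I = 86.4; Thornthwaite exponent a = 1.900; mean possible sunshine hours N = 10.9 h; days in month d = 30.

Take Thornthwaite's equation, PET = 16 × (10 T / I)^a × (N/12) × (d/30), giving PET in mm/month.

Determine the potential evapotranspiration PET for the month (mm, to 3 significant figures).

114 mm

10T/I = 10 × 25.6 / 86.4 = 2.9630
(10T/I)^a = 2.9630^1.900 = 7.8757
Uncorrected PET = 16 × 7.8757 = 126.011 mm
Correction = (N/12)(d/30) = (10.9/12)(30/30) = 0.9083
PET = 126.011 × 0.9083 = 114.456 mm/month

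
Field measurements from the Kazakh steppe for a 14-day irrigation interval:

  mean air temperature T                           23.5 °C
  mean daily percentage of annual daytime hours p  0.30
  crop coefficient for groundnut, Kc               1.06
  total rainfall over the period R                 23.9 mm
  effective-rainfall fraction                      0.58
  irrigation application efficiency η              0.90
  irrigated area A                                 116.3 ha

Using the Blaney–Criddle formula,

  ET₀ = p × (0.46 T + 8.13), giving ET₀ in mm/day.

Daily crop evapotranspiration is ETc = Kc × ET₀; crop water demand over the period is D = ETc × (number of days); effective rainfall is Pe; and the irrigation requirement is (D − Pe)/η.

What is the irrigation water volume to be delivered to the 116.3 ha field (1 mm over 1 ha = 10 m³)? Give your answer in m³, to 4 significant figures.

ET₀ = 0.30 × (0.46 × 23.5 + 8.13) = 0.30 × 18.940 = 5.6820 mm/d
ETc = Kc × ET₀ = 1.06 × 5.6820 = 6.0229 mm/d
Crop demand D = ETc × 14 d = 6.0229 × 14 = 84.321 mm
Pe = 0.58 × 23.9 = 13.862 mm
D − Pe = 84.321 − 13.862 = 70.459 mm
Gross irrigation = 70.459 / 0.90 = 78.288 mm
Volume = 78.288 mm × 116.3 ha × 10 = 91048.9 m³

91050 m³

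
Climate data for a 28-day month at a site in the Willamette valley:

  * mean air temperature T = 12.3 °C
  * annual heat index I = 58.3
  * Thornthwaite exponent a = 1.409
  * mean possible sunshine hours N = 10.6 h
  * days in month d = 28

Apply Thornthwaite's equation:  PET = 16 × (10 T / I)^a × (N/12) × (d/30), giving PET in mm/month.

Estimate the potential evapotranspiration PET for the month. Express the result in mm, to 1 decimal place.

10T/I = 10 × 12.3 / 58.3 = 2.1098
(10T/I)^a = 2.1098^1.409 = 2.8632
Uncorrected PET = 16 × 2.8632 = 45.811 mm
Correction = (N/12)(d/30) = (10.6/12)(28/30) = 0.8244
PET = 45.811 × 0.8244 = 37.767 mm/month

37.8 mm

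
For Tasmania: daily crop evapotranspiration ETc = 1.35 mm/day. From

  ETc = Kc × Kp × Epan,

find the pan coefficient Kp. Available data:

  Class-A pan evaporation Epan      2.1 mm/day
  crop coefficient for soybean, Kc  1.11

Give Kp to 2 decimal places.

0.58

ETc = Kc × Kp × Epan  ⇒  Kp = ETc / (Kc × Epan)
Kp = 1.35 / (1.11 × 2.1) = 1.35 / 2.331 = 0.5792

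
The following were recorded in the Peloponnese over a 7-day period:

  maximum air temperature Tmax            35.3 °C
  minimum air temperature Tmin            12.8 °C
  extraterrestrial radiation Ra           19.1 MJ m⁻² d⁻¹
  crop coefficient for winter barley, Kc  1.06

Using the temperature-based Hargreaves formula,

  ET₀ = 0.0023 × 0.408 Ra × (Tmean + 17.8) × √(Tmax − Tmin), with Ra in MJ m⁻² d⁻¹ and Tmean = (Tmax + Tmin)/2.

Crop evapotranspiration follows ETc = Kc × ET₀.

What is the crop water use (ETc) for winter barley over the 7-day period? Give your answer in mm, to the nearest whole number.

26 mm

Tmean = (35.3 + 12.8)/2 = 24.05 °C
0.408 Ra = 0.408 × 19.1 = 7.7928 mm/d equivalent
ET₀ = 0.0023 × 7.7928 × (24.05 + 17.8) × √22.5 = 0.0023 × 7.7928 × 41.85 × 4.7434 = 3.5580 mm/d
ETc = Kc × ET₀ = 1.06 × 3.5580 = 3.7715 mm/d
Over 7 days: 3.7715 × 7 = 26.401 mm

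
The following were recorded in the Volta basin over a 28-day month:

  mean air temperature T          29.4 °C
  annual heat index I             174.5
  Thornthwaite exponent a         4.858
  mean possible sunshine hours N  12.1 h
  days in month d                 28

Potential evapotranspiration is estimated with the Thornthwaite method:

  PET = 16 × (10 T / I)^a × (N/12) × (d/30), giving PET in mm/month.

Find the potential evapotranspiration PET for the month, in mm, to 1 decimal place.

189.8 mm

10T/I = 10 × 29.4 / 174.5 = 1.6848
(10T/I)^a = 1.6848^4.858 = 12.6058
Uncorrected PET = 16 × 12.6058 = 201.693 mm
Correction = (N/12)(d/30) = (12.1/12)(28/30) = 0.9411
PET = 201.693 × 0.9411 = 189.813 mm/month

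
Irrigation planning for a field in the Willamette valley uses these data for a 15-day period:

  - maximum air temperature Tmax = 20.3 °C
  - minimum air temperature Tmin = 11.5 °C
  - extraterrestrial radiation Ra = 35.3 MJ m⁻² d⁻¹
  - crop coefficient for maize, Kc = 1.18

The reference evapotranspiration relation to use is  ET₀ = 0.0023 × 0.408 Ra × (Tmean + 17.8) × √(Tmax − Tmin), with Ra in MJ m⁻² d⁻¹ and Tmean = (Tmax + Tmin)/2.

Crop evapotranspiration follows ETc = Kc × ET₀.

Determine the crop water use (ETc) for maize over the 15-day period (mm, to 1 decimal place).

58.6 mm

Tmean = (20.3 + 11.5)/2 = 15.90 °C
0.408 Ra = 0.408 × 35.3 = 14.4024 mm/d equivalent
ET₀ = 0.0023 × 14.4024 × (15.90 + 17.8) × √8.8 = 0.0023 × 14.4024 × 33.70 × 2.9665 = 3.3116 mm/d
ETc = Kc × ET₀ = 1.18 × 3.3116 = 3.9077 mm/d
Over 15 days: 3.9077 × 15 = 58.616 mm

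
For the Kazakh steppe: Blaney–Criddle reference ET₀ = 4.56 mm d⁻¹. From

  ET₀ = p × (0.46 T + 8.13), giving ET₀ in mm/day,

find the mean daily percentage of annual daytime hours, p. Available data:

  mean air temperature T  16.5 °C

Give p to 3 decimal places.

0.290

p = ET₀ / (0.46 T + 8.13) = 4.56 / (0.46 × 16.5 + 8.13) = 4.56 / 15.720 = 0.2901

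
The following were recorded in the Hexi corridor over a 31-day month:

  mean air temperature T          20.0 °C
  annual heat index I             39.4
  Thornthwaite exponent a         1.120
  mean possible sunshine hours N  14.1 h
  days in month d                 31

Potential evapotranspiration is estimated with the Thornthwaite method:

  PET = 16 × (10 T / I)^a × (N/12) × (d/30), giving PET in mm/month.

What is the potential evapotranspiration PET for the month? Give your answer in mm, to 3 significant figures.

120 mm

10T/I = 10 × 20.0 / 39.4 = 5.0761
(10T/I)^a = 5.0761^1.120 = 6.1687
Uncorrected PET = 16 × 6.1687 = 98.699 mm
Correction = (N/12)(d/30) = (14.1/12)(31/30) = 1.2142
PET = 98.699 × 1.2142 = 119.840 mm/month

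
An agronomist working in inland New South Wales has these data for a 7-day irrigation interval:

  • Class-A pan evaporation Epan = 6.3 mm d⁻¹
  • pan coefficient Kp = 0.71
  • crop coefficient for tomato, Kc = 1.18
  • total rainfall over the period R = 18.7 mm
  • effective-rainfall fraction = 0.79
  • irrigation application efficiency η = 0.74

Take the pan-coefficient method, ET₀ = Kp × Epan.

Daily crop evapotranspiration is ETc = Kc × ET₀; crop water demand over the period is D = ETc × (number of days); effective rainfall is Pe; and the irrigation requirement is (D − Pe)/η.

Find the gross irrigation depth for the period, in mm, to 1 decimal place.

ET₀ = 0.71 × 6.3 = 4.4730 mm/d
ETc = Kc × ET₀ = 1.18 × 4.4730 = 5.2781 mm/d
Crop demand D = ETc × 7 d = 5.2781 × 7 = 36.947 mm
Pe = 0.79 × 18.7 = 14.773 mm
D − Pe = 36.947 − 14.773 = 22.174 mm
Gross irrigation = 22.174 / 0.74 = 29.965 mm

30.0 mm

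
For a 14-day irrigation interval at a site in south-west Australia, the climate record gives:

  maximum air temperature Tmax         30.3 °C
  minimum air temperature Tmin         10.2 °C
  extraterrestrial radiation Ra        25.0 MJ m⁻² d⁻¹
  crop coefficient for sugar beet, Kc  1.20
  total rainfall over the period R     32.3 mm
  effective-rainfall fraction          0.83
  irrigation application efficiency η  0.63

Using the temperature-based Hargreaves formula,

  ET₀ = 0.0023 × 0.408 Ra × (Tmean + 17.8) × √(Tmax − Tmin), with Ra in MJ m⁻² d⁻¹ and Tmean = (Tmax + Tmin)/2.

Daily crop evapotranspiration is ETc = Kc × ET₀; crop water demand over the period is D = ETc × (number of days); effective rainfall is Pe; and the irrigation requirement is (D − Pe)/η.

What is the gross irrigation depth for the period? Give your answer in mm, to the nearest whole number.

64 mm

Tmean = (30.3 + 10.2)/2 = 20.25 °C
0.408 Ra = 0.408 × 25.0 = 10.2000 mm/d equivalent
ET₀ = 0.0023 × 10.2000 × (20.25 + 17.8) × √20.1 = 0.0023 × 10.2000 × 38.05 × 4.4833 = 4.0020 mm/d
ETc = Kc × ET₀ = 1.20 × 4.0020 = 4.8024 mm/d
Crop demand D = ETc × 14 d = 4.8024 × 14 = 67.234 mm
Pe = 0.83 × 32.3 = 26.809 mm
D − Pe = 67.234 − 26.809 = 40.425 mm
Gross irrigation = 40.425 / 0.63 = 64.167 mm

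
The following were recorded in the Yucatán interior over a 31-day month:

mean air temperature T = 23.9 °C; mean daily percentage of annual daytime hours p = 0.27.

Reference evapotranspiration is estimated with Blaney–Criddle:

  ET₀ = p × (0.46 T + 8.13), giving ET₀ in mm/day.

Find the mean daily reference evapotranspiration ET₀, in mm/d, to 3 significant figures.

ET₀ = 0.27 × (0.46 × 23.9 + 8.13) = 0.27 × 19.124 = 5.1635 mm/d

5.16 mm/d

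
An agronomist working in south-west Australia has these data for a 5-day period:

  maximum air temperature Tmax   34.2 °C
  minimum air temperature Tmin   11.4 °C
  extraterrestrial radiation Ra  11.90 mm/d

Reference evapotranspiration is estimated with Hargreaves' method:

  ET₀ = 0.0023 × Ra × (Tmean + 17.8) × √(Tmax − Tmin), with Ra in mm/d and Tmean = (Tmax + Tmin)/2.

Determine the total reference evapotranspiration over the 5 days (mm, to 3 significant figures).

26.5 mm

Tmean = (34.2 + 11.4)/2 = 22.80 °C
ET₀ = 0.0023 × 11.90 × (22.80 + 17.8) × √22.8 = 0.0023 × 11.90 × 40.60 × 4.7749 = 5.3060 mm/d
Over 5 days: 5.3060 × 5 = 26.530 mm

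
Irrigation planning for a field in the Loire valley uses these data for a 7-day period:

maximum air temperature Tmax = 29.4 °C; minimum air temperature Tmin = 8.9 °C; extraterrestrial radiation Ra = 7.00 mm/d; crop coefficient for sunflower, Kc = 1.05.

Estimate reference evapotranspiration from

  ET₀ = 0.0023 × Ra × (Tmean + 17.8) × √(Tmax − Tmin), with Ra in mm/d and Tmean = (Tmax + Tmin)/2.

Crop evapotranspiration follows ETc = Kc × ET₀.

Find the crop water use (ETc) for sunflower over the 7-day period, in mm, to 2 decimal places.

Tmean = (29.4 + 8.9)/2 = 19.15 °C
ET₀ = 0.0023 × 7.00 × (19.15 + 17.8) × √20.5 = 0.0023 × 7.00 × 36.95 × 4.5277 = 2.6935 mm/d
ETc = Kc × ET₀ = 1.05 × 2.6935 = 2.8282 mm/d
Over 7 days: 2.8282 × 7 = 19.797 mm

19.80 mm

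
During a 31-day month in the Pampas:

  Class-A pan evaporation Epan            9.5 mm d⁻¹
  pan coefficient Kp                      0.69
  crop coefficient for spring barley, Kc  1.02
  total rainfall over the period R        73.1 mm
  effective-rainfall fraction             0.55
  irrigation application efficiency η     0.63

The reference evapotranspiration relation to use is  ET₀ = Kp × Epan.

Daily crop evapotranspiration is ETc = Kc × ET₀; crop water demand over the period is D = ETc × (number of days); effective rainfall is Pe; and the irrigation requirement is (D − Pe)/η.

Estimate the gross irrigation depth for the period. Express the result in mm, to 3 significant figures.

265 mm

ET₀ = 0.69 × 9.5 = 6.5550 mm/d
ETc = Kc × ET₀ = 1.02 × 6.5550 = 6.6861 mm/d
Crop demand D = ETc × 31 d = 6.6861 × 31 = 207.269 mm
Pe = 0.55 × 73.1 = 40.205 mm
D − Pe = 207.269 − 40.205 = 167.064 mm
Gross irrigation = 167.064 / 0.63 = 265.181 mm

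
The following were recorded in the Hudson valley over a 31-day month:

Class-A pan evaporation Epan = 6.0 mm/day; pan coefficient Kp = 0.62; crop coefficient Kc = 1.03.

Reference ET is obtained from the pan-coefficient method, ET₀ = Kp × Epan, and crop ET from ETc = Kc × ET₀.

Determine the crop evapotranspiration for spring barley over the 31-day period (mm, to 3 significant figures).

ET₀ = 0.62 × 6.0 = 3.7200 mm/d
ETc = Kc × ET₀ = 1.03 × 3.7200 = 3.8316 mm/d
Over 31 days: 3.8316 × 31 = 118.780 mm

119 mm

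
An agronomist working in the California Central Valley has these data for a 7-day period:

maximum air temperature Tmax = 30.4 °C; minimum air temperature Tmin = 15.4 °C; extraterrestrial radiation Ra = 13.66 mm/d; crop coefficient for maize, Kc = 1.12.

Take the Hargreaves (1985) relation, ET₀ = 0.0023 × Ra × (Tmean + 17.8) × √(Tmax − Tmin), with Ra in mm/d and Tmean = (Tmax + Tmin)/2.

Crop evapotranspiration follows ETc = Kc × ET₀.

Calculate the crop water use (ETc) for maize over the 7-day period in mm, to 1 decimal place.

Tmean = (30.4 + 15.4)/2 = 22.90 °C
ET₀ = 0.0023 × 13.66 × (22.90 + 17.8) × √15.0 = 0.0023 × 13.66 × 40.70 × 3.8730 = 4.9525 mm/d
ETc = Kc × ET₀ = 1.12 × 4.9525 = 5.5468 mm/d
Over 7 days: 5.5468 × 7 = 38.828 mm

38.8 mm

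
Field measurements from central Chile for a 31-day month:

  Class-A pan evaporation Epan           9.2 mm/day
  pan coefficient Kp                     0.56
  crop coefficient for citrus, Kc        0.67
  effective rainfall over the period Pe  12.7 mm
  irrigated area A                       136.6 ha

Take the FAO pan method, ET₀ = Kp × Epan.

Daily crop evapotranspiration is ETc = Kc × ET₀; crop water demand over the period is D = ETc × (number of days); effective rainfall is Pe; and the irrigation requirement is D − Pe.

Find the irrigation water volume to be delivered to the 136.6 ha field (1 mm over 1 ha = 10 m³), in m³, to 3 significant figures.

ET₀ = 0.56 × 9.2 = 5.1520 mm/d
ETc = Kc × ET₀ = 0.67 × 5.1520 = 3.4518 mm/d
Crop demand D = ETc × 31 d = 3.4518 × 31 = 107.006 mm
D − Pe = 107.006 − 12.7 = 94.306 mm
Volume = 94.306 mm × 136.6 ha × 10 = 128822.0 m³

129000 m³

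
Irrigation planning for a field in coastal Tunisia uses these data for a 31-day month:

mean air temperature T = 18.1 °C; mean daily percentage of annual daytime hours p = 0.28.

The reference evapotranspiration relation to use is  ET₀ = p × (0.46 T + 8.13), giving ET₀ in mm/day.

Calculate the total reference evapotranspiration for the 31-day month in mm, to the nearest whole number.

ET₀ = 0.28 × (0.46 × 18.1 + 8.13) = 0.28 × 16.456 = 4.6077 mm/d
Monthly total = 4.6077 × 31 = 142.839 mm

143 mm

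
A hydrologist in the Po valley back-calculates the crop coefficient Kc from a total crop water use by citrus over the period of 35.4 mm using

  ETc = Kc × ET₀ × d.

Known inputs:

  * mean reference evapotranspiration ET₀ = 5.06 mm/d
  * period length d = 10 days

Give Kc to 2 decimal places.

0.70

ETc = Kc × ET₀ × d  ⇒  Kc = ETc / (ET₀ × d)
Kc = 35.4 / (5.06 × 10) = 35.4 / 50.60 = 0.6996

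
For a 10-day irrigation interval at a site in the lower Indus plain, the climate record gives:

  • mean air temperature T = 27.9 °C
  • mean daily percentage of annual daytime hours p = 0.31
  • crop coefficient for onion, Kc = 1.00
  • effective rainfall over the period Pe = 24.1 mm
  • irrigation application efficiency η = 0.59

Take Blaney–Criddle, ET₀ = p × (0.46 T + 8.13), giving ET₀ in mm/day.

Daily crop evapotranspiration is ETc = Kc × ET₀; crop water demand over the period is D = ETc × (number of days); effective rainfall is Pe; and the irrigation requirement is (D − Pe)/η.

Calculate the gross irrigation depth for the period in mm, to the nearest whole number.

69 mm

ET₀ = 0.31 × (0.46 × 27.9 + 8.13) = 0.31 × 20.964 = 6.4988 mm/d
ETc = Kc × ET₀ = 1.00 × 6.4988 = 6.4988 mm/d
Crop demand D = ETc × 10 d = 6.4988 × 10 = 64.988 mm
D − Pe = 64.988 − 24.1 = 40.888 mm
Gross irrigation = 40.888 / 0.59 = 69.302 mm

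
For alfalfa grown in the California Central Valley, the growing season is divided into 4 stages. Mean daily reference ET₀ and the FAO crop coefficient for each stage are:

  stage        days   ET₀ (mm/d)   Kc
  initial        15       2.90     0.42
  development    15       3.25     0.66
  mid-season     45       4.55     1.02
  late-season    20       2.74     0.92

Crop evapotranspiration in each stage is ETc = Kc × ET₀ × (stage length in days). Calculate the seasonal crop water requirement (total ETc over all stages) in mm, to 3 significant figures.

310 mm

initial: 0.42 × 2.90 × 15 = 18.27 mm
development: 0.66 × 3.25 × 15 = 32.18 mm
mid-season: 1.02 × 4.55 × 45 = 208.85 mm
late-season: 0.92 × 2.74 × 20 = 50.42 mm
Seasonal total = 309.72 mm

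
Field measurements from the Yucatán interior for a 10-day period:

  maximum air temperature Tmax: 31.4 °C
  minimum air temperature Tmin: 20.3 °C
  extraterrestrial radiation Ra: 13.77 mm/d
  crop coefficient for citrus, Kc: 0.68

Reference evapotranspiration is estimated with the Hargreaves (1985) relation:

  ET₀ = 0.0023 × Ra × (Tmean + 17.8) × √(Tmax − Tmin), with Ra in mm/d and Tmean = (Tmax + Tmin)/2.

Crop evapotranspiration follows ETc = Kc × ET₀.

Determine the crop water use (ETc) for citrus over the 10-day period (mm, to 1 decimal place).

31.3 mm

Tmean = (31.4 + 20.3)/2 = 25.85 °C
ET₀ = 0.0023 × 13.77 × (25.85 + 17.8) × √11.1 = 0.0023 × 13.77 × 43.65 × 3.3317 = 4.6059 mm/d
ETc = Kc × ET₀ = 0.68 × 4.6059 = 3.1320 mm/d
Over 10 days: 3.1320 × 10 = 31.320 mm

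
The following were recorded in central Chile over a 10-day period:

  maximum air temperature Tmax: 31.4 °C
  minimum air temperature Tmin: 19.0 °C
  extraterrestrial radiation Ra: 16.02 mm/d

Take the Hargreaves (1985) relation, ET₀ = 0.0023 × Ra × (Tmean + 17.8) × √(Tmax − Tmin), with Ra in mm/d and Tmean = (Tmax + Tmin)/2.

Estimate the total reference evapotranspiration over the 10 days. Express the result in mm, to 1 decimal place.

Tmean = (31.4 + 19.0)/2 = 25.20 °C
ET₀ = 0.0023 × 16.02 × (25.20 + 17.8) × √12.4 = 0.0023 × 16.02 × 43.00 × 3.5214 = 5.5792 mm/d
Over 10 days: 5.5792 × 10 = 55.792 mm

55.8 mm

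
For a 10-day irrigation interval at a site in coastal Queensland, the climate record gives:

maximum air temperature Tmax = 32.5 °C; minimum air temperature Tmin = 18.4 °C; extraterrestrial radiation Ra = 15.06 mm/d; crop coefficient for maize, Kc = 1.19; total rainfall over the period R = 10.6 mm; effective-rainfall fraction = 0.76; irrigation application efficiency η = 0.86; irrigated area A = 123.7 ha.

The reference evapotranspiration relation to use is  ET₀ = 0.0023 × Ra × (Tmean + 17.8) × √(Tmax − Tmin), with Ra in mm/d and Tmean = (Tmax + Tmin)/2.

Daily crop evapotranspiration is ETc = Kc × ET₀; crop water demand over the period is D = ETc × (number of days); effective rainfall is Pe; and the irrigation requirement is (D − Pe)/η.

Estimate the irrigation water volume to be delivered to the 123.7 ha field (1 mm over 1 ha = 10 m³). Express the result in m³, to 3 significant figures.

Tmean = (32.5 + 18.4)/2 = 25.45 °C
ET₀ = 0.0023 × 15.06 × (25.45 + 17.8) × √14.1 = 0.0023 × 15.06 × 43.25 × 3.7550 = 5.6253 mm/d
ETc = Kc × ET₀ = 1.19 × 5.6253 = 6.6941 mm/d
Crop demand D = ETc × 10 d = 6.6941 × 10 = 66.941 mm
Pe = 0.76 × 10.6 = 8.056 mm
D − Pe = 66.941 − 8.056 = 58.885 mm
Gross irrigation = 58.885 / 0.86 = 68.471 mm
Volume = 68.471 mm × 123.7 ha × 10 = 84698.6 m³

84700 m³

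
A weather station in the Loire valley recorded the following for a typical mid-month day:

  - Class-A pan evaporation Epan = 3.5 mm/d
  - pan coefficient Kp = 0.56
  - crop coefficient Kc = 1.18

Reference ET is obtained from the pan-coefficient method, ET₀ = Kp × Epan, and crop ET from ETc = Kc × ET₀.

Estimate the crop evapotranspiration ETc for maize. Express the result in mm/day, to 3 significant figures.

ET₀ = 0.56 × 3.5 = 1.9600 mm/d
ETc = Kc × ET₀ = 1.18 × 1.9600 = 2.3128 mm/d

2.31 mm/day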